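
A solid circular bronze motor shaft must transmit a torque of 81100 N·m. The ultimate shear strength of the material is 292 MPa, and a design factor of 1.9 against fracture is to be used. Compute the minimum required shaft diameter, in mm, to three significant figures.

Allowable shear stress τ_allow = 292/1.9 = 153.7 MPa.
For a solid shaft τ = 16T/(πd³), so d³ = 16T/(π τ_allow) = 16×8.1100×10^7/(π×153.7) = 2.688×10^6 mm³.
d = (2.688×10^6)^(1/3) = 139.0 mm.

d = 139 mm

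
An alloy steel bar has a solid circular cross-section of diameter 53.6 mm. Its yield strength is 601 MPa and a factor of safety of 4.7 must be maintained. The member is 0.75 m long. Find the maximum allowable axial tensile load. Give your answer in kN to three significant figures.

σ_allow = 601/4.7 = 127.9 MPa.
A = πd²/4 = π×53.6²/4 = 2256 mm².
F_allow = σ_allow × A = 127.9×2256 = 288500 N.

F_allow = 289 kN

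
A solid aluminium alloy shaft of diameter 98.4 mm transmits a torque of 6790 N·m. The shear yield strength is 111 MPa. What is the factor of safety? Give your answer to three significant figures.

n = 3.06

τ = 16T/(πd³) = 16×6790000/(π×98.4³) = 36.30 MPa.
n = τ_limit/τ = 111/36.30 = 3.058.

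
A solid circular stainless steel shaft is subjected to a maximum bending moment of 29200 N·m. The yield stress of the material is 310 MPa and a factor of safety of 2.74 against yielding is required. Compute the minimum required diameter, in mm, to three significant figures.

σ_allow = 310/2.74 = 113.1 MPa.
For a solid circular section σ = 32M/(πd³), so d³ = 32M/(π σ_allow) = 32×2.9200×10^7/(π×113.1) = 2.629×10^6 mm³.
d = 138.0 mm.

d = 138 mm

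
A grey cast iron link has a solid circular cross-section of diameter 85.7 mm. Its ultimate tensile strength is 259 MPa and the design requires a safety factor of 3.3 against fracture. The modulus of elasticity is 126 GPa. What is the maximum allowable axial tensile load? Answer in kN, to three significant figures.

σ_allow = 259/3.3 = 78.48 MPa.
A = πd²/4 = π×85.7²/4 = 5768 mm².
F_allow = σ_allow × A = 78.48×5768 = 452700 N.

F_allow = 453 kN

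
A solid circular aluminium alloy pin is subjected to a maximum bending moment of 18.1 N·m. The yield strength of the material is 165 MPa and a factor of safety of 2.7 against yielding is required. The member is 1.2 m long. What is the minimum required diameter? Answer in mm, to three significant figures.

σ_allow = 165/2.7 = 61.11 MPa.
For a solid circular section σ = 32M/(πd³), so d³ = 32M/(π σ_allow) = 32×18100/(π×61.11) = 3017 mm³.
d = 14.45 mm.

d = 14.4 mm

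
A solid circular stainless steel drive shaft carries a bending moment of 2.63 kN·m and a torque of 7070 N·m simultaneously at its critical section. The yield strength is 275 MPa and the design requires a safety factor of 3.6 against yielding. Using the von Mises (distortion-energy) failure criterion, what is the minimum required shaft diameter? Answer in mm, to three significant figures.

d = 96.1 mm

σ_allow = σ_y/n = 275/3.6 = 76.39 MPa.
For a solid shaft σ_b = 32M/(πd³) and τ = 16T/(πd³), so the von Mises stress is σ' = (16/πd³)·√(4M²+3T²).
√(4M²+3T²) = √(4×(2.630×10^6)² + 3×(7.070×10^6)²) = 1.333×10^7 N·mm.
d³ = 16×1.333×10^7/(π×76.39) = 888600 mm³.
d = 96.14 mm.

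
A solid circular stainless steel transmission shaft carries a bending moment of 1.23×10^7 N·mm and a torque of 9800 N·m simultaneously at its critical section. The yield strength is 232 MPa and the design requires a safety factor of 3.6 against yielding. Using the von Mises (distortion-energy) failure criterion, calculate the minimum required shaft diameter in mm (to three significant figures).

d = 133 mm

σ_allow = σ_y/n = 232/3.6 = 64.44 MPa.
For a solid shaft σ_b = 32M/(πd³) and τ = 16T/(πd³), so the von Mises stress is σ' = (16/πd³)·√(4M²+3T²).
√(4M²+3T²) = √(4×(1.230×10^7)² + 3×(9.800×10^6)²) = 2.989×10^7 N·mm.
d³ = 16×2.989×10^7/(π×64.44) = 2.362×10^6 mm³.
d = 133.2 mm.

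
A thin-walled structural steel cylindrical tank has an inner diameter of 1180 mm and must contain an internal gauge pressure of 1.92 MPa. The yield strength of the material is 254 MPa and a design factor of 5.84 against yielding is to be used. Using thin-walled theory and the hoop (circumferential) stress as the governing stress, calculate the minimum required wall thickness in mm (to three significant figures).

σ_allow = 254/5.84 = 43.49 MPa.
Hoop stress σ_h = pD/(2t), so t = pD/(2σ_allow) = 1.92×1180/(2×43.49) = 26.05 mm.

t = 26.0 mm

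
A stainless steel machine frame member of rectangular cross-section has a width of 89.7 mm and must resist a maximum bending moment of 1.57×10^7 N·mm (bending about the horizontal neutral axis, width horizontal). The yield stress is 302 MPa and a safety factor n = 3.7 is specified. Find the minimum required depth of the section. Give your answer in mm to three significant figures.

h = 113 mm

σ_allow = 302/3.7 = 81.62 MPa.
For a rectangular section σ = 6M/(bh²), so h² = 6M/(b σ_allow) = 6×1.5700×10^7/(89.7×81.62) = 12870 mm².
h = 113.4 mm.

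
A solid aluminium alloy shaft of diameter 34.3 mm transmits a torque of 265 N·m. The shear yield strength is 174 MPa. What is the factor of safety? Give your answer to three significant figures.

τ = 16T/(πd³) = 16×265000/(π×34.3³) = 33.45 MPa.
n = τ_limit/τ = 174/33.45 = 5.203.

n = 5.20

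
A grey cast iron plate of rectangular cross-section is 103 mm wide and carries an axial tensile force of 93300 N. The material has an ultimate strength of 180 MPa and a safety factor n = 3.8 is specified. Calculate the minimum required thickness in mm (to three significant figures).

t = 19.1 mm

σ_allow = 180/3.8 = 47.37 MPa.
Required area A = F/σ_allow = 93300/47.37 = 1970 mm².
t = A/w = 1970/103 = 19.12 mm.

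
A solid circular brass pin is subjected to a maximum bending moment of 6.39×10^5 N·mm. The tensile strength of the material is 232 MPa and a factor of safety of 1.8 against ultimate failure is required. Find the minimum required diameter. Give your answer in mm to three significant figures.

d = 37.0 mm

σ_allow = 232/1.8 = 128.9 MPa.
For a solid circular section σ = 32M/(πd³), so d³ = 32M/(π σ_allow) = 32×639000/(π×128.9) = 50500 mm³.
d = 36.96 mm.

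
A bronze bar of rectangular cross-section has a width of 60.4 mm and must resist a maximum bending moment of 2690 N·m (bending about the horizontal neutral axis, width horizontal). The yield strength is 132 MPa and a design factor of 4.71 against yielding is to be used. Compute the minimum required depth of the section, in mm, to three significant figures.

σ_allow = 132/4.71 = 28.03 MPa.
For a rectangular section σ = 6M/(bh²), so h² = 6M/(b σ_allow) = 6×2690000/(60.4×28.03) = 9535 mm².
h = 97.65 mm.

h = 97.6 mm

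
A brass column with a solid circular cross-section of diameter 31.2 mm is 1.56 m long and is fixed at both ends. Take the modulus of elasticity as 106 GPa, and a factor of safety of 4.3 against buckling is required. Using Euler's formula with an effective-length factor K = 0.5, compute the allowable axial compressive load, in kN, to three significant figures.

I = πd⁴/64 = π×31.2⁴/64 = 46510 mm⁴.
Effective length L_e = KL = 0.5×1.56 m = 780.0 mm.
Euler critical load P_cr = π²EI/L_e² = π²×106000×46510/780.0² = 79980 N.
P_allow = P_cr/n = 79980/4.3 = 18600 N.

P_allow = 18.6 kN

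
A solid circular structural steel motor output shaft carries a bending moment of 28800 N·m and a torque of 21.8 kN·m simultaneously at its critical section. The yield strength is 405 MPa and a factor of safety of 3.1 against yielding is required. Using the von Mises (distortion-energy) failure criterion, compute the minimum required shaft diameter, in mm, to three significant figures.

σ_allow = σ_y/n = 405/3.1 = 130.6 MPa.
For a solid shaft σ_b = 32M/(πd³) and τ = 16T/(πd³), so the von Mises stress is σ' = (16/πd³)·√(4M²+3T²).
√(4M²+3T²) = √(4×(2.880×10^7)² + 3×(2.180×10^7)²) = 6.887×10^7 N·mm.
d³ = 16×6.887×10^7/(π×130.6) = 2.685×10^6 mm³.
d = 139.0 mm.

d = 139 mm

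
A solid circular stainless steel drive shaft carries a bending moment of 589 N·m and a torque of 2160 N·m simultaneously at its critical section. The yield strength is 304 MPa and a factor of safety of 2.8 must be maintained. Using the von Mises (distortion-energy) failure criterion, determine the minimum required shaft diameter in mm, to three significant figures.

σ_allow = σ_y/n = 304/2.8 = 108.6 MPa.
For a solid shaft σ_b = 32M/(πd³) and τ = 16T/(πd³), so the von Mises stress is σ' = (16/πd³)·√(4M²+3T²).
√(4M²+3T²) = √(4×(589000)² + 3×(2.160×10^6)²) = 3.922×10^6 N·mm.
d³ = 16×3.922×10^6/(π×108.6) = 184000 mm³.
d = 56.88 mm.

d = 56.9 mm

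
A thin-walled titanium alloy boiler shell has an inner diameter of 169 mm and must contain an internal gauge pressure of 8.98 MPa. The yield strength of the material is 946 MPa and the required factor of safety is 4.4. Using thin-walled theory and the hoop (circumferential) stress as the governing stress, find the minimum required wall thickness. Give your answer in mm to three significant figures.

σ_allow = 946/4.4 = 215.0 MPa.
Hoop stress σ_h = pD/(2t), so t = pD/(2σ_allow) = 8.98×169/(2×215.0) = 3.529 mm.

t = 3.53 mm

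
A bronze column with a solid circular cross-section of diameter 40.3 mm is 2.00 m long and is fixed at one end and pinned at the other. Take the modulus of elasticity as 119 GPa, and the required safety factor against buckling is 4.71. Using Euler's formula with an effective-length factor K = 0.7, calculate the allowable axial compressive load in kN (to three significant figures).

I = πd⁴/64 = π×40.3⁴/64 = 129500 mm⁴.
Effective length L_e = KL = 0.7×2.00 m = 1400 mm.
Euler critical load P_cr = π²EI/L_e² = π²×119000×129500/1400² = 77590 N.
P_allow = P_cr/n = 77590/4.71 = 16470 N.

P_allow = 16.5 kN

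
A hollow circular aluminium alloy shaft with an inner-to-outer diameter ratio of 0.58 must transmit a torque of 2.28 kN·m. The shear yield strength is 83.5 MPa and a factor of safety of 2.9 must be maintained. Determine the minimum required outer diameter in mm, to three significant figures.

τ_allow = 83.5/2.9 = 28.79 MPa.
For a hollow shaft τ = 16T/[πd_o³(1−k⁴)] with k = 0.58, so 1−k⁴ = 0.8868.
d_o³ = 16T/[π τ_allow (1−k⁴)] = 16×2280000/(π×28.79×0.8868) = 454800 mm³.
d_o = 76.90 mm.

d_o = 76.9 mm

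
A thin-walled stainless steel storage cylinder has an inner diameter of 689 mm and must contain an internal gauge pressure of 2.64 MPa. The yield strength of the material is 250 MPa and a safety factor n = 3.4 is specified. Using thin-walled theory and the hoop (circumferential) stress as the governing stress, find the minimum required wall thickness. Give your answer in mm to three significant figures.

t = 12.4 mm

σ_allow = 250/3.4 = 73.53 MPa.
Hoop stress σ_h = pD/(2t), so t = pD/(2σ_allow) = 2.64×689/(2×73.53) = 12.37 mm.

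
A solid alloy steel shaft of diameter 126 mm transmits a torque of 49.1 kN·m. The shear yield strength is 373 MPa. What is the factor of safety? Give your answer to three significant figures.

n = 2.98

τ = 16T/(πd³) = 16×4.9100×10^7/(π×126³) = 125.0 MPa.
n = τ_limit/τ = 373/125.0 = 2.984.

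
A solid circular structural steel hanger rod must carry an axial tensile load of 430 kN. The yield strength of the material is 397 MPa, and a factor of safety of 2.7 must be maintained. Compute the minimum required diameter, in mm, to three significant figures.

d = 61.0 mm

Allowable stress σ_allow = 397/2.7 = 147.0 MPa.
Required area A = F/σ_allow = 430000/147.0 = 2924 mm².
A = πd²/4 → d = √(4A/π) = 61.02 mm.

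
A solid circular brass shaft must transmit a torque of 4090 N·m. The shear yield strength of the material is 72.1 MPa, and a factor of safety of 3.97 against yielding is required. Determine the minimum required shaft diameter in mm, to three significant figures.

d = 105 mm

Allowable shear stress τ_allow = 72.1/3.97 = 18.16 MPa.
For a solid shaft τ = 16T/(πd³), so d³ = 16T/(π τ_allow) = 16×4090000/(π×18.16) = 1.147×10^6 mm³.
d = (1.147×10^6)^(1/3) = 104.7 mm.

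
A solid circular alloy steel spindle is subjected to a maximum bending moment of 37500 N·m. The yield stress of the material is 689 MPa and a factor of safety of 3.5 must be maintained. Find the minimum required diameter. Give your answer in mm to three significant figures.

σ_allow = 689/3.5 = 196.9 MPa.
For a solid circular section σ = 32M/(πd³), so d³ = 32M/(π σ_allow) = 32×3.7500×10^7/(π×196.9) = 1.940×10^6 mm³.
d = 124.7 mm.

d = 125 mm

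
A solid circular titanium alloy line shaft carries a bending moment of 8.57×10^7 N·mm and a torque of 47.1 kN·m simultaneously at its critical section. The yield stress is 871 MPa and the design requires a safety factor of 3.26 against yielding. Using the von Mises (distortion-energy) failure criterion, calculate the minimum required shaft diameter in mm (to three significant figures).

d = 154 mm

σ_allow = σ_y/n = 871/3.26 = 267.2 MPa.
For a solid shaft σ_b = 32M/(πd³) and τ = 16T/(πd³), so the von Mises stress is σ' = (16/πd³)·√(4M²+3T²).
√(4M²+3T²) = √(4×(8.570×10^7)² + 3×(4.710×10^7)²) = 1.898×10^8 N·mm.
d³ = 16×1.898×10^8/(π×267.2) = 3.618×10^6 mm³.
d = 153.5 mm.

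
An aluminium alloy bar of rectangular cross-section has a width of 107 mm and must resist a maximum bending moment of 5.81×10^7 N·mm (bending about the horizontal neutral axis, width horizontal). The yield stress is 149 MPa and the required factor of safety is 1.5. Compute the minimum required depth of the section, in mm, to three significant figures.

h = 181 mm

σ_allow = 149/1.5 = 99.33 MPa.
For a rectangular section σ = 6M/(bh²), so h² = 6M/(b σ_allow) = 6×5.8100×10^7/(107×99.33) = 32800 mm².
h = 181.1 mm.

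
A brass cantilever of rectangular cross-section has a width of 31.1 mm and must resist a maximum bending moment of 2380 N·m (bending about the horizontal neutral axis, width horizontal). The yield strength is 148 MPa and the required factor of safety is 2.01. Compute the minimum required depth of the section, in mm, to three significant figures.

σ_allow = 148/2.01 = 73.63 MPa.
For a rectangular section σ = 6M/(bh²), so h² = 6M/(b σ_allow) = 6×2380000/(31.1×73.63) = 6236 mm².
h = 78.97 mm.

h = 79.0 mm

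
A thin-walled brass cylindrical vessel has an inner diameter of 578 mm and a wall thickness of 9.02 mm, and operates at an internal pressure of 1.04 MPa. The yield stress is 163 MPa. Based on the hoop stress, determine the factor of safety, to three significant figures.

n = 4.89

σ_h = pD/(2t) = 1.04×578/(2×9.02) = 33.32 MPa.
n = 163/33.32 = 4.892.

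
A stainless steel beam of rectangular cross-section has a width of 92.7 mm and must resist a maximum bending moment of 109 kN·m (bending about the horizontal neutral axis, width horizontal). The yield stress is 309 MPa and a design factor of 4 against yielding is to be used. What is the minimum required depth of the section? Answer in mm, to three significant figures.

h = 302 mm

σ_allow = 309/4 = 77.25 MPa.
For a rectangular section σ = 6M/(bh²), so h² = 6M/(b σ_allow) = 6×1.0900×10^8/(92.7×77.25) = 91330 mm².
h = 302.2 mm.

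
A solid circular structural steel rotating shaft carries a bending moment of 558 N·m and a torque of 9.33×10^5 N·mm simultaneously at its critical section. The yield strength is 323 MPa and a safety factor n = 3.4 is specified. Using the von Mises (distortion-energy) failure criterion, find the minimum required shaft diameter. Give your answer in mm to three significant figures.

d = 47.2 mm

σ_allow = σ_y/n = 323/3.4 = 95.00 MPa.
For a solid shaft σ_b = 32M/(πd³) and τ = 16T/(πd³), so the von Mises stress is σ' = (16/πd³)·√(4M²+3T²).
√(4M²+3T²) = √(4×(558000)² + 3×(933000)²) = 1.964×10^6 N·mm.
d³ = 16×1.964×10^6/(π×95.00) = 105300 mm³.
d = 47.22 mm.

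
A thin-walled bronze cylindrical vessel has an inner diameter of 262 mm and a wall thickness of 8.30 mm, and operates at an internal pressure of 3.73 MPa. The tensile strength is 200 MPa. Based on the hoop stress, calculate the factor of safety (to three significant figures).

σ_h = pD/(2t) = 3.73×262/(2×8.30) = 58.87 MPa.
n = 200/58.87 = 3.397.

n = 3.40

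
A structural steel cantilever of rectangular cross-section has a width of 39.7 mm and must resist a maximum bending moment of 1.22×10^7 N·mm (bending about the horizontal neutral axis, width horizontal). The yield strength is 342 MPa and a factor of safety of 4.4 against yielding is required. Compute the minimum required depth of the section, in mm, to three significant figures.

h = 154 mm

σ_allow = 342/4.4 = 77.73 MPa.
For a rectangular section σ = 6M/(bh²), so h² = 6M/(b σ_allow) = 6×1.2200×10^7/(39.7×77.73) = 23720 mm².
h = 154.0 mm.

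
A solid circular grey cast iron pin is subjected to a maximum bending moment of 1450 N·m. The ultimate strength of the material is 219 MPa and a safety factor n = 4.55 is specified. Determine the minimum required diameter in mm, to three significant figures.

d = 67.4 mm

σ_allow = 219/4.55 = 48.13 MPa.
For a solid circular section σ = 32M/(πd³), so d³ = 32M/(π σ_allow) = 32×1450000/(π×48.13) = 306900 mm³.
d = 67.45 mm.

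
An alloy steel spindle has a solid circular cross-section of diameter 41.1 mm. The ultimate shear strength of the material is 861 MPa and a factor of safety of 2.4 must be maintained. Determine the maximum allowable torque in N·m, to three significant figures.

T_allow = 4890 N·m

τ_allow = 861/2.4 = 358.8 MPa.
For a solid shaft T_allow = τ_allow·πd³/16; πd³/16 = π×41.1³/16 = 13630 mm³.
T_allow = 358.8×13630 = 4.890×10^6 N·mm = 4890 N·m.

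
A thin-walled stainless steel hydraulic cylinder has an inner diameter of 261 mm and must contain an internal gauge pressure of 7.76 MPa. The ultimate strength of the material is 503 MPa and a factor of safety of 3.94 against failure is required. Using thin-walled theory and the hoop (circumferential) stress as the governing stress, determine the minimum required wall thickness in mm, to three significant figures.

t = 7.93 mm

σ_allow = 503/3.94 = 127.7 MPa.
Hoop stress σ_h = pD/(2t), so t = pD/(2σ_allow) = 7.76×261/(2×127.7) = 7.932 mm.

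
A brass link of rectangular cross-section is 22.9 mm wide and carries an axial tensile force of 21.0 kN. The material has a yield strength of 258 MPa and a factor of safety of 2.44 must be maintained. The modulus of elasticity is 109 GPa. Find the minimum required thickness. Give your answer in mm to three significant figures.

σ_allow = 258/2.44 = 105.7 MPa.
Required area A = F/σ_allow = 21000/105.7 = 198.6 mm².
t = A/w = 198.6/22.9 = 8.673 mm.

t = 8.67 mm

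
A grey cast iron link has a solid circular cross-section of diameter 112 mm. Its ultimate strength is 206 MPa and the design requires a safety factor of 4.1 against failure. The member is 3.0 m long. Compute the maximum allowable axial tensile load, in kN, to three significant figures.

F_allow = 495 kN

σ_allow = 206/4.1 = 50.24 MPa.
A = πd²/4 = π×112²/4 = 9852 mm².
F_allow = σ_allow × A = 50.24×9852 = 495000 N.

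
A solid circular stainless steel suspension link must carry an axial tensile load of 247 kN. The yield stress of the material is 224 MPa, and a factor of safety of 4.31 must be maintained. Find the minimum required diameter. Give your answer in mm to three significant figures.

d = 77.8 mm

Allowable stress σ_allow = 224/4.31 = 51.97 MPa.
Required area A = F/σ_allow = 247000/51.97 = 4753 mm².
A = πd²/4 → d = √(4A/π) = 77.79 mm.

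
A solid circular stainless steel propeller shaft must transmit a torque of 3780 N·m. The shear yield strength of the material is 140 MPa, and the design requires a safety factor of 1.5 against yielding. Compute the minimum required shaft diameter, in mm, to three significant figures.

d = 59.1 mm

Allowable shear stress τ_allow = 140/1.5 = 93.33 MPa.
For a solid shaft τ = 16T/(πd³), so d³ = 16T/(π τ_allow) = 16×3780000/(π×93.33) = 206300 mm³.
d = (206300)^(1/3) = 59.08 mm.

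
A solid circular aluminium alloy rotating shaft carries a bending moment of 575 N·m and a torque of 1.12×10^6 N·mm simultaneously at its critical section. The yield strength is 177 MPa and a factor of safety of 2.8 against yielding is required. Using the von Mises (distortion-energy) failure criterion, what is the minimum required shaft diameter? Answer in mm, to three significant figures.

d = 56.6 mm

σ_allow = σ_y/n = 177/2.8 = 63.21 MPa.
For a solid shaft σ_b = 32M/(πd³) and τ = 16T/(πd³), so the von Mises stress is σ' = (16/πd³)·√(4M²+3T²).
√(4M²+3T²) = √(4×(575000)² + 3×(1.120×10^6)²) = 2.255×10^6 N·mm.
d³ = 16×2.255×10^6/(π×63.21) = 181700 mm³.
d = 56.64 mm.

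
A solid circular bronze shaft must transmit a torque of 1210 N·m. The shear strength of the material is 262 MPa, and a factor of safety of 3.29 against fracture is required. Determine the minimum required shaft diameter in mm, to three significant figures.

Allowable shear stress τ_allow = 262/3.29 = 79.64 MPa.
For a solid shaft τ = 16T/(πd³), so d³ = 16T/(π τ_allow) = 16×1210000/(π×79.64) = 77380 mm³.
d = (77380)^(1/3) = 42.61 mm.

d = 42.6 mm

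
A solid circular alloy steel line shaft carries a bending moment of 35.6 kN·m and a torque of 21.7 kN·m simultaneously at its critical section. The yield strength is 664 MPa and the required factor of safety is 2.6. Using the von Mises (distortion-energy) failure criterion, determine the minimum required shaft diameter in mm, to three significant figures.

d = 117 mm

σ_allow = σ_y/n = 664/2.6 = 255.4 MPa.
For a solid shaft σ_b = 32M/(πd³) and τ = 16T/(πd³), so the von Mises stress is σ' = (16/πd³)·√(4M²+3T²).
√(4M²+3T²) = √(4×(3.560×10^7)² + 3×(2.170×10^7)²) = 8.051×10^7 N·mm.
d³ = 16×8.051×10^7/(π×255.4) = 1.606×10^6 mm³.
d = 117.1 mm.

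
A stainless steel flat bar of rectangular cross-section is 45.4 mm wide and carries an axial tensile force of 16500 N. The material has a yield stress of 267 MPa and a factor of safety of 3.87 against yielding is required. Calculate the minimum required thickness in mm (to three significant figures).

σ_allow = 267/3.87 = 68.99 MPa.
Required area A = F/σ_allow = 16500/68.99 = 239.2 mm².
t = A/w = 239.2/45.4 = 5.268 mm.

t = 5.27 mm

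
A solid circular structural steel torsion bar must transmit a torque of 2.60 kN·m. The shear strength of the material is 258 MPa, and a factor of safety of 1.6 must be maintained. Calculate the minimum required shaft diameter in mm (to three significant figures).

d = 43.5 mm

Allowable shear stress τ_allow = 258/1.6 = 161.2 MPa.
For a solid shaft τ = 16T/(πd³), so d³ = 16T/(π τ_allow) = 16×2600000/(π×161.2) = 82120 mm³.
d = (82120)^(1/3) = 43.47 mm.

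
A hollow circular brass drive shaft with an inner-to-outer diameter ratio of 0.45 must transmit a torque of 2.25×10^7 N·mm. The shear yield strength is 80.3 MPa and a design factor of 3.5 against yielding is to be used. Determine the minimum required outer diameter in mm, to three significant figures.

τ_allow = 80.3/3.5 = 22.94 MPa.
For a hollow shaft τ = 16T/[πd_o³(1−k⁴)] with k = 0.45, so 1−k⁴ = 0.9590.
d_o³ = 16T/[π τ_allow (1−k⁴)] = 16×2.2500×10^7/(π×22.94×0.9590) = 5.208×10^6 mm³.
d_o = 173.3 mm.

d_o = 173 mm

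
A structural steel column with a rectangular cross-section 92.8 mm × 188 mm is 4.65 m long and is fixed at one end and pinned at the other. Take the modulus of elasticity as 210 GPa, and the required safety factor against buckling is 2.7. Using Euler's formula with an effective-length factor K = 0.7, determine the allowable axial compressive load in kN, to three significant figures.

Buckling occurs about the weak axis: I_min = h·b³/12 = 188×92.8³/12 = 1.252×10^7 mm⁴ (b = 92.8 mm is the smaller dimension).
Effective length L_e = KL = 0.7×4.65 m = 3255 mm.
Euler critical load P_cr = π²EI/L_e² = π²×210000×1.252×10^7/3255² = 2.449×10^6 N.
P_allow = P_cr/n = 2.449×10^6/2.7 = 907100 N.

P_allow = 907 kN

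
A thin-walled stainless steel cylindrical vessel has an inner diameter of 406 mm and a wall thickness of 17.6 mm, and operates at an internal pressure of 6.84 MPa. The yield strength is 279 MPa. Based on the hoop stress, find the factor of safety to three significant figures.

σ_h = pD/(2t) = 6.84×406/(2×17.6) = 78.89 MPa.
n = 279/78.89 = 3.536.

n = 3.54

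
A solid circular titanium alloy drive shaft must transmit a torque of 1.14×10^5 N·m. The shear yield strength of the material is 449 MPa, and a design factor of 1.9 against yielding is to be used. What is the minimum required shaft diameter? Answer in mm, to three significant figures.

d = 135 mm

Allowable shear stress τ_allow = 449/1.9 = 236.3 MPa.
For a solid shaft τ = 16T/(πd³), so d³ = 16T/(π τ_allow) = 16×1.1400×10^8/(π×236.3) = 2.457×10^6 mm³.
d = (2.457×10^6)^(1/3) = 134.9 mm.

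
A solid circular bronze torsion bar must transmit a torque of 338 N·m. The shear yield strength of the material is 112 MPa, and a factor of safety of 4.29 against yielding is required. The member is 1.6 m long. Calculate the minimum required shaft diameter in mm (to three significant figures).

d = 40.4 mm

Allowable shear stress τ_allow = 112/4.29 = 26.11 MPa.
For a solid shaft τ = 16T/(πd³), so d³ = 16T/(π τ_allow) = 16×338000/(π×26.11) = 65940 mm³.
d = (65940)^(1/3) = 40.40 mm.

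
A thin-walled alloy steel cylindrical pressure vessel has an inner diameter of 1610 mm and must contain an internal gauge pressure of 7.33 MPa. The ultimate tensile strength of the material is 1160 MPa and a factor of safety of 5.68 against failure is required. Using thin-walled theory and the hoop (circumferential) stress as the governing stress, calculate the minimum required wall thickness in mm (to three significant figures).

σ_allow = 1160/5.68 = 204.2 MPa.
Hoop stress σ_h = pD/(2t), so t = pD/(2σ_allow) = 7.33×1610/(2×204.2) = 28.89 mm.

t = 28.9 mm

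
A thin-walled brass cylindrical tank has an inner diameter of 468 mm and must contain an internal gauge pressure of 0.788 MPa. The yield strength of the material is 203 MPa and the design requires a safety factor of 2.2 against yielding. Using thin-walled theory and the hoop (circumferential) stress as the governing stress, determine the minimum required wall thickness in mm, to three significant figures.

t = 2.00 mm

σ_allow = 203/2.2 = 92.27 MPa.
Hoop stress σ_h = pD/(2t), so t = pD/(2σ_allow) = 0.788×468/(2×92.27) = 1.998 mm.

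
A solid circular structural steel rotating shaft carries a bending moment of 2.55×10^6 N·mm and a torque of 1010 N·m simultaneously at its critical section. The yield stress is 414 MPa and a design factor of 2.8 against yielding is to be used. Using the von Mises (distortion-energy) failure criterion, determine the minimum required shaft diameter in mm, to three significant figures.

d = 57.1 mm

σ_allow = σ_y/n = 414/2.8 = 147.9 MPa.
For a solid shaft σ_b = 32M/(πd³) and τ = 16T/(πd³), so the von Mises stress is σ' = (16/πd³)·√(4M²+3T²).
√(4M²+3T²) = √(4×(2.550×10^6)² + 3×(1.010×10^6)²) = 5.392×10^6 N·mm.
d³ = 16×5.392×10^6/(π×147.9) = 185700 mm³.
d = 57.05 mm.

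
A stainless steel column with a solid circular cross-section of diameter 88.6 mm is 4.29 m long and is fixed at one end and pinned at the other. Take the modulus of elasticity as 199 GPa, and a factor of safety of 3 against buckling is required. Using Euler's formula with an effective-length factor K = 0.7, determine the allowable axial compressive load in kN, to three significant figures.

I = πd⁴/64 = π×88.6⁴/64 = 3.025×10^6 mm⁴.
Effective length L_e = KL = 0.7×4.29 m = 3003 mm.
Euler critical load P_cr = π²EI/L_e² = π²×199000×3.025×10^6/3003² = 658800 N.
P_allow = P_cr/n = 658800/3 = 219600 N.

P_allow = 220 kN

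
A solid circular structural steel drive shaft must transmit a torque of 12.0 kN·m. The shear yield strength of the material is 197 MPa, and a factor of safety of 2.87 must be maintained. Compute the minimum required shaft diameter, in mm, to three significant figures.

d = 96.2 mm

Allowable shear stress τ_allow = 197/2.87 = 68.64 MPa.
For a solid shaft τ = 16T/(πd³), so d³ = 16T/(π τ_allow) = 16×1.2000×10^7/(π×68.64) = 890400 mm³.
d = (890400)^(1/3) = 96.20 mm.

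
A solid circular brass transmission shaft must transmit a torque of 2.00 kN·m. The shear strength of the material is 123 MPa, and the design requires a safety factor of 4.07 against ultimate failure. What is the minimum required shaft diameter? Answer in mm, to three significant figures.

Allowable shear stress τ_allow = 123/4.07 = 30.22 MPa.
For a solid shaft τ = 16T/(πd³), so d³ = 16T/(π τ_allow) = 16×2000000/(π×30.22) = 337000 mm³.
d = (337000)^(1/3) = 69.59 mm.

d = 69.6 mm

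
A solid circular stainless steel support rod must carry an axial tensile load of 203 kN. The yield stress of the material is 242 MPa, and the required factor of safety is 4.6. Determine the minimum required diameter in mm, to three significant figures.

d = 70.1 mm

Allowable stress σ_allow = 242/4.6 = 52.61 MPa.
Required area A = F/σ_allow = 203000/52.61 = 3859 mm².
A = πd²/4 → d = √(4A/π) = 70.09 mm.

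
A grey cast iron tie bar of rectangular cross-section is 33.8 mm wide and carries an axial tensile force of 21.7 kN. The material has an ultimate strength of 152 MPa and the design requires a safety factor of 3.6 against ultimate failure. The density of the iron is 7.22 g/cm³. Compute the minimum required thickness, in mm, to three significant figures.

σ_allow = 152/3.6 = 42.22 MPa.
Required area A = F/σ_allow = 21700/42.22 = 513.9 mm².
t = A/w = 513.9/33.8 = 15.21 mm.

t = 15.2 mm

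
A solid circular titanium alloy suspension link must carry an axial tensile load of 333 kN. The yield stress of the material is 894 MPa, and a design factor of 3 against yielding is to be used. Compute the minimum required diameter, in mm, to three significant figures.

d = 37.7 mm

Allowable stress σ_allow = 894/3 = 298.0 MPa.
Required area A = F/σ_allow = 333000/298.0 = 1117 mm².
A = πd²/4 → d = √(4A/π) = 37.72 mm.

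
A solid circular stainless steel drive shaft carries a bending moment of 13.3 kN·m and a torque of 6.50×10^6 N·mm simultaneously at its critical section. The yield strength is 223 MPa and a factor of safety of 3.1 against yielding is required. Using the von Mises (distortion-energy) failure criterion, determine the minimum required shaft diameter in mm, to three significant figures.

σ_allow = σ_y/n = 223/3.1 = 71.94 MPa.
For a solid shaft σ_b = 32M/(πd³) and τ = 16T/(πd³), so the von Mises stress is σ' = (16/πd³)·√(4M²+3T²).
√(4M²+3T²) = √(4×(1.330×10^7)² + 3×(6.500×10^6)²) = 2.888×10^7 N·mm.
d³ = 16×2.888×10^7/(π×71.94) = 2.045×10^6 mm³.
d = 126.9 mm.

d = 127 mm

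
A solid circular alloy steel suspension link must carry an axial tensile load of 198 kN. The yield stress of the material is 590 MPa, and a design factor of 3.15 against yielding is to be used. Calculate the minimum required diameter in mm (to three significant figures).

Allowable stress σ_allow = 590/3.15 = 187.3 MPa.
Required area A = F/σ_allow = 198000/187.3 = 1057 mm².
A = πd²/4 → d = √(4A/π) = 36.69 mm.

d = 36.7 mm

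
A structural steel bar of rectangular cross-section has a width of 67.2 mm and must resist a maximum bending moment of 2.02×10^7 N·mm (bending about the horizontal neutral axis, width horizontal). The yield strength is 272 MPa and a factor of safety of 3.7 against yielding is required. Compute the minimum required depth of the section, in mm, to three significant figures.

σ_allow = 272/3.7 = 73.51 MPa.
For a rectangular section σ = 6M/(bh²), so h² = 6M/(b σ_allow) = 6×2.0200×10^7/(67.2×73.51) = 24530 mm².
h = 156.6 mm.

h = 157 mm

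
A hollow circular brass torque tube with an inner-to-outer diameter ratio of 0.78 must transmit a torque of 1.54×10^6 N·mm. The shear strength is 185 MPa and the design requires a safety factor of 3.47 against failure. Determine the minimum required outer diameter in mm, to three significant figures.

d_o = 61.6 mm

τ_allow = 185/3.47 = 53.31 MPa.
For a hollow shaft τ = 16T/[πd_o³(1−k⁴)] with k = 0.78, so 1−k⁴ = 0.6298.
d_o³ = 16T/[π τ_allow (1−k⁴)] = 16×1540000/(π×53.31×0.6298) = 233600 mm³.
d_o = 61.58 mm.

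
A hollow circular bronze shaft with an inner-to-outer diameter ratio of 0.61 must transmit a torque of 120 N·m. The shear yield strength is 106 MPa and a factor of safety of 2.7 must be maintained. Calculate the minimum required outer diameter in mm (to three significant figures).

τ_allow = 106/2.7 = 39.26 MPa.
For a hollow shaft τ = 16T/[πd_o³(1−k⁴)] with k = 0.61, so 1−k⁴ = 0.8615.
d_o³ = 16T/[π τ_allow (1−k⁴)] = 16×120000/(π×39.26×0.8615) = 18070 mm³.
d_o = 26.24 mm.

d_o = 26.2 mm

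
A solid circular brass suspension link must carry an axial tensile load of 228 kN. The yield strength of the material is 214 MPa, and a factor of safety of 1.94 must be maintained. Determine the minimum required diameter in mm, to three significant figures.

d = 51.3 mm

Allowable stress σ_allow = 214/1.94 = 110.3 MPa.
Required area A = F/σ_allow = 228000/110.3 = 2067 mm².
A = πd²/4 → d = √(4A/π) = 51.30 mm.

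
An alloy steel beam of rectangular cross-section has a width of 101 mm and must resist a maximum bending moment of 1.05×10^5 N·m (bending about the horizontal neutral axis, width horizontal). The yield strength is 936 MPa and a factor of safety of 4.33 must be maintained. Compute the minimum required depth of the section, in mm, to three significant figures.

σ_allow = 936/4.33 = 216.2 MPa.
For a rectangular section σ = 6M/(bh²), so h² = 6M/(b σ_allow) = 6×1.0500×10^8/(101×216.2) = 28860 mm².
h = 169.9 mm.

h = 170 mm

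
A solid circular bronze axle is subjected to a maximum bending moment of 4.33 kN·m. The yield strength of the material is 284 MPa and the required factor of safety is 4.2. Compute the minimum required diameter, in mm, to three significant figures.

σ_allow = 284/4.2 = 67.62 MPa.
For a solid circular section σ = 32M/(πd³), so d³ = 32M/(π σ_allow) = 32×4330000/(π×67.62) = 652300 mm³.
d = 86.72 mm.

d = 86.7 mm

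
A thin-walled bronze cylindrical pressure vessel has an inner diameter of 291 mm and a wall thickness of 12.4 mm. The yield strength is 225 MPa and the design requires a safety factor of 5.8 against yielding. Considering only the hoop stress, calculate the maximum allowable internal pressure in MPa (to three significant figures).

p_allow = 3.31 MPa

σ_allow = 225/5.8 = 38.79 MPa.
σ_h = pD/(2t) → p_allow = 2σ_allow t/D = 2×38.79×12.4/291 = 3.306 MPa.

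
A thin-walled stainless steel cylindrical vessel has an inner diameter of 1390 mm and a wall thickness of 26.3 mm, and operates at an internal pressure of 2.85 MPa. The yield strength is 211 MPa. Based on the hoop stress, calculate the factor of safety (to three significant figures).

σ_h = pD/(2t) = 2.85×1390/(2×26.3) = 75.31 MPa.
n = 211/75.31 = 2.802.

n = 2.80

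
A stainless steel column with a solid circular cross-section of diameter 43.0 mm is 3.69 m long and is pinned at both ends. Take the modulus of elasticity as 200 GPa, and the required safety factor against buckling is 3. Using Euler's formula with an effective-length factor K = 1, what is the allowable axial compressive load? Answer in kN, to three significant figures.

P_allow = 8.11 kN

I = πd⁴/64 = π×43.0⁴/64 = 167800 mm⁴.
Effective length L_e = KL = 1×3.69 m = 3690 mm.
Euler critical load P_cr = π²EI/L_e² = π²×200000×167800/3690² = 24330 N.
P_allow = P_cr/n = 24330/3 = 8110 N.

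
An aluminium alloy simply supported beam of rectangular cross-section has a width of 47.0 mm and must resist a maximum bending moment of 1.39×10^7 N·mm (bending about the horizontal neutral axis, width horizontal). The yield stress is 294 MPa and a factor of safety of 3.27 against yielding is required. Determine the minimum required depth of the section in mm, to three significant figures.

σ_allow = 294/3.27 = 89.91 MPa.
For a rectangular section σ = 6M/(bh²), so h² = 6M/(b σ_allow) = 6×1.3900×10^7/(47.0×89.91) = 19740 mm².
h = 140.5 mm.

h = 140 mm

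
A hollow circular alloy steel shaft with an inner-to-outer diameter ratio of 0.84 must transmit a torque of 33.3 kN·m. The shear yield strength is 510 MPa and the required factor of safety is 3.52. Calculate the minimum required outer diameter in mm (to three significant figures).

d_o = 133 mm

τ_allow = 510/3.52 = 144.9 MPa.
For a hollow shaft τ = 16T/[πd_o³(1−k⁴)] with k = 0.84, so 1−k⁴ = 0.5021.
d_o³ = 16T/[π τ_allow (1−k⁴)] = 16×3.3300×10^7/(π×144.9×0.5021) = 2.331×10^6 mm³.
d_o = 132.6 mm.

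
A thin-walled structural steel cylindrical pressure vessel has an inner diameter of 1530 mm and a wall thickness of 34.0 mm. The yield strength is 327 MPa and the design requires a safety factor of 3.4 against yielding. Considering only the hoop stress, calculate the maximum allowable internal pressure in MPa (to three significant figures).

σ_allow = 327/3.4 = 96.18 MPa.
σ_h = pD/(2t) → p_allow = 2σ_allow t/D = 2×96.18×34.0/1530 = 4.275 MPa.

p_allow = 4.27 MPa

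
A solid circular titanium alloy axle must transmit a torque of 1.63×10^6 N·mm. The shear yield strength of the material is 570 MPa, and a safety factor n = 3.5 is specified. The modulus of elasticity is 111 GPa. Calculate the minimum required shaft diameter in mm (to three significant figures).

Allowable shear stress τ_allow = 570/3.5 = 162.9 MPa.
For a solid shaft τ = 16T/(πd³), so d³ = 16T/(π τ_allow) = 16×1630000/(π×162.9) = 50970 mm³.
d = (50970)^(1/3) = 37.08 mm.

d = 37.1 mm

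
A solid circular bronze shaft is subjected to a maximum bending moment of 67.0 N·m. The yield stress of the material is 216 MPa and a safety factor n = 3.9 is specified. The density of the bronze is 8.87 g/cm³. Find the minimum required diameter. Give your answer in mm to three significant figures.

σ_allow = 216/3.9 = 55.38 MPa.
For a solid circular section σ = 32M/(πd³), so d³ = 32M/(π σ_allow) = 32×67000/(π×55.38) = 12320 mm³.
d = 23.10 mm.

d = 23.1 mm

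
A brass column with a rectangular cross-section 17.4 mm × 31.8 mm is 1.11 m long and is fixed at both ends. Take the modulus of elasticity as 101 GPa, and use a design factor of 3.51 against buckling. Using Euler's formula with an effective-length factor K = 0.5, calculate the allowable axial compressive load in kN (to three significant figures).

Buckling occurs about the weak axis: I_min = h·b³/12 = 31.8×17.4³/12 = 13960 mm⁴ (b = 17.4 mm is the smaller dimension).
Effective length L_e = KL = 0.5×1.11 m = 555.0 mm.
Euler critical load P_cr = π²EI/L_e² = π²×101000×13960/555.0² = 45180 N.
P_allow = P_cr/n = 45180/3.51 = 12870 N.

P_allow = 12.9 kN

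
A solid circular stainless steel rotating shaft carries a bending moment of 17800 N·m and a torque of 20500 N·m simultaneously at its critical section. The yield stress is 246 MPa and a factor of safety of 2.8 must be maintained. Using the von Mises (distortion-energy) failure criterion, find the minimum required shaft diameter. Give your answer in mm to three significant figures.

d = 143 mm

σ_allow = σ_y/n = 246/2.8 = 87.86 MPa.
For a solid shaft σ_b = 32M/(πd³) and τ = 16T/(πd³), so the von Mises stress is σ' = (16/πd³)·√(4M²+3T²).
√(4M²+3T²) = √(4×(1.780×10^7)² + 3×(2.050×10^7)²) = 5.028×10^7 N·mm.
d³ = 16×5.028×10^7/(π×87.86) = 2.915×10^6 mm³.
d = 142.8 mm.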